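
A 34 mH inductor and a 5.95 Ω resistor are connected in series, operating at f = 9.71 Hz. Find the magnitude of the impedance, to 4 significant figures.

ω = 2πf = 61.01 rad/s
X_L = ωL = 2.074 Ω
Z = 5.950 + j2.074 Ω
|Z| = √(5.950² + 2.074²) = 6.301 Ω

6.301 Ω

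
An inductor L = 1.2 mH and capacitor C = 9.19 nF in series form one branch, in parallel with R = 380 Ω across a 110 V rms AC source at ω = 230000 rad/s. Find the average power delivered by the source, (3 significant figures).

31.8 W

X_L = ωL = 276 Ω
X_C = 1/(ωC) = 473 Ω
Branch 1: Z₁ = R = 380 Ω
Branch 2 (series LC): Z₂ = j(X_L − X_C) = −j197 Ω
Parallel: Z = Z₁Z₂/(Z₁+Z₂), |Z| = 175 Ω, ∠Z = -62.6°
I = V/|Z| = 629 mA
P = VI cos φ = 110 × 0.629 × cos(-62.6°) = 31.8 W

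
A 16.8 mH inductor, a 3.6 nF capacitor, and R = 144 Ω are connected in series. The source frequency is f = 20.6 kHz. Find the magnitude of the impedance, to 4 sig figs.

146.8 Ω

ω = 2πf = 129400 rad/s
X_L = ωL = 2174 Ω
X_C = 1/(ωC) = 2146 Ω
Net reactance X = X_L − X_C = 28.38 Ω
Z = 144.0 + j28.38 Ω
|Z| = √(144.0² + 28.38²) = 146.8 Ω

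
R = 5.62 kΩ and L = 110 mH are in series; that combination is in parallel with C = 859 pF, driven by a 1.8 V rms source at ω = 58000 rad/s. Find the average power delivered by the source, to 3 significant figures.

252 μW

X_L = ωL = 6380 Ω
X_C = 1/(ωC) = 20100 Ω
Branch 1 (R+jX_L): Z₁ = 5620 + j6380 Ω, |Z₁| = 8500 Ω
Branch 2 (−jX_C): Z₂ = −j20100 Ω
Parallel: Z = Z₁Z₂/(Z₁+Z₂), |Z| = 11500 Ω, ∠Z = 26.3°
I = V/|Z| = 156 μA
P = VI cos φ = 1.8 × 0.000156 × cos(26.3°) = 252 μW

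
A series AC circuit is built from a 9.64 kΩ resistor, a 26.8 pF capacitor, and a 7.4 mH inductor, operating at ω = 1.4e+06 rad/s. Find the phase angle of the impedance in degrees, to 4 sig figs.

X_L = ωL = 10360 Ω
X_C = 1/(ωC) = 26650 Ω
Net reactance X = X_L − X_C = -16290 Ω
Z = 9640 − j16290 Ω
|Z| = √(9640² + 16290²) = 18930 Ω
∠Z = arctan(-16290/9640) = -59.39°

-59.39°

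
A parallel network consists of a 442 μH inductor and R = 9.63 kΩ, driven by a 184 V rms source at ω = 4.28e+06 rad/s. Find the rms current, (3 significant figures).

99.1 mA

X_L = ωL = 1890 Ω
Parallel: admittances add. Y = 1/R + 1/(jωL)
Y = (0.000104 − j0.000529) S
|Y| = 0.000539 S → |Z| = 1/|Y| = 1860 Ω, ∠Z = −∠Y = 78.9°
I = V/|Z| = 184/1860 = 99.1 mA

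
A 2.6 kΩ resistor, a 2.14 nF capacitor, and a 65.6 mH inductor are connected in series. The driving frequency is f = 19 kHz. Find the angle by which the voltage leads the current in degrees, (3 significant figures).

ω = 2πf = 119400 rad/s
X_L = ωL = 7830 Ω
X_C = 1/(ωC) = 3910 Ω
Net reactance X = X_L − X_C = 3920 Ω
Z = 2600 + j3920 Ω
|Z| = √(2600² + 3920²) = 4700 Ω
∠Z = arctan(3920/2600) = 56.4°

56.4°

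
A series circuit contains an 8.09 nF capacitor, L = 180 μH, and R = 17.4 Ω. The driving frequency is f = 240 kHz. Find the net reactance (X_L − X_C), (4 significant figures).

ω = 2πf = 1.508e+06 rad/s
X_L = ωL = 271.4 Ω
X_C = 1/(ωC) = 81.97 Ω
X = 271.4 − 81.97 = 189.5 Ω

189.5 Ω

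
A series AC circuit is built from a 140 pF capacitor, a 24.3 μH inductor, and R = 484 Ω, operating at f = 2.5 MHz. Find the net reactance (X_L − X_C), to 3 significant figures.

-73.0 Ω

ω = 2πf = 1.571e+07 rad/s
X_L = ωL = 382 Ω
X_C = 1/(ωC) = 455 Ω
X = 382 − 455 = -73.0 Ω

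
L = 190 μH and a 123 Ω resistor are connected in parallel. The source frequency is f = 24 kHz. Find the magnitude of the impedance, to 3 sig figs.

27.9 Ω

ω = 2πf = 150800 rad/s
X_L = ωL = 28.7 Ω
Parallel: admittances add. Y = 1/R + 1/(jωL)
Y = (0.00813 − j0.0349) S
|Y| = 0.0358 S → |Z| = 1/|Y| = 27.9 Ω, ∠Z = −∠Y = 76.9°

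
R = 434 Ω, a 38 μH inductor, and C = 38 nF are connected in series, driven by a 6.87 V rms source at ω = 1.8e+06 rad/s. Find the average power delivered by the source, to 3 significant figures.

X_L = ωL = 68.4 Ω
X_C = 1/(ωC) = 14.6 Ω
Net reactance X = X_L − X_C = 53.8 Ω
Z = 434 + j53.8 Ω
|Z| = √(434² + 53.8²) = 437 Ω
∠Z = arctan(53.8/434) = 7.06°
I = V/|Z| = 15.7 mA
P = VI cos φ = 6.87 × 0.0157 × cos(7.06°) = 107 mW

107 mW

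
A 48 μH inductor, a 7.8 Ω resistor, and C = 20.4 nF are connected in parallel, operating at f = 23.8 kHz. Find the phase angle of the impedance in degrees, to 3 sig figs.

ω = 2πf = 149500 rad/s
X_L = ωL = 7.18 Ω
X_C = 1/(ωC) = 328 Ω
Parallel: admittances add. Y = 1/R + 1/(jωL) + jωC
Y = (0.128 − j0.136) S
|Y| = 0.187 S → |Z| = 1/|Y| = 5.34 Ω, ∠Z = −∠Y = 46.7°

46.7°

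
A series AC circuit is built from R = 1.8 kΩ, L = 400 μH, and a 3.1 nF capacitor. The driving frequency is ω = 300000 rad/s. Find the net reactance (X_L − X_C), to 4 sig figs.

-955.3 Ω

X_L = ωL = 120.0 Ω
X_C = 1/(ωC) = 1075 Ω
X = 120.0 − 1075 = -955.3 Ω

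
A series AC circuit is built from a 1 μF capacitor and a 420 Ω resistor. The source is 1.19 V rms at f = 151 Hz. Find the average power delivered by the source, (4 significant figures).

ω = 2πf = 948.8 rad/s
X_C = 1/(ωC) = 1054 Ω
Z = 420.0 − j1054 Ω
|Z| = √(420.0² + 1054²) = 1135 Ω
∠Z = arctan(-1054/420.0) = -68.27°
I = V/|Z| = 1.049 mA
P = VI cos φ = 1.19 × 0.001049 × cos(-68.27°) = 462.0 μW

462.0 μW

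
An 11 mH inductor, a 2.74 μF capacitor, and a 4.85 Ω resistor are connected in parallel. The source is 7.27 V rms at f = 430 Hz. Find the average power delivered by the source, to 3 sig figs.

10.9 W

ω = 2πf = 2702 rad/s
X_L = ωL = 29.7 Ω
X_C = 1/(ωC) = 135 Ω
Parallel: admittances add. Y = 1/R + 1/(jωL) + jωC
Y = (0.206 − j0.0262) S
|Y| = 0.208 S → |Z| = 1/|Y| = 4.81 Ω, ∠Z = −∠Y = 7.25°
I = V/|Z| = 1.51 A
P = VI cos φ = 7.27 × 1.51 × cos(7.25°) = 10.9 W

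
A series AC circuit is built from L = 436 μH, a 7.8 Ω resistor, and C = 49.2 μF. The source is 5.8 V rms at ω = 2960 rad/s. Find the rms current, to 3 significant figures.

X_L = ωL = 1.29 Ω
X_C = 1/(ωC) = 6.87 Ω
Net reactance X = X_L − X_C = -5.58 Ω
Z = 7.80 − j5.58 Ω
|Z| = √(7.80² + 5.58²) = 9.59 Ω
I = V/|Z| = 5.8/9.59 = 605 mA

605 mA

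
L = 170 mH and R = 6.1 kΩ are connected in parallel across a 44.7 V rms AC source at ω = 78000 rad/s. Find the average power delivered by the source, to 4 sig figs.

327.6 mW

X_L = ωL = 13260 Ω
Parallel: admittances add. Y = 1/R + 1/(jωL)
Y = (0.0001639 − j7.541e-05) S
|Y| = 0.0001804 S → |Z| = 1/|Y| = 5542 Ω, ∠Z = −∠Y = 24.70°
I = V/|Z| = 8.066 mA
P = VI cos φ = 44.7 × 0.008066 × cos(24.70°) = 327.6 mW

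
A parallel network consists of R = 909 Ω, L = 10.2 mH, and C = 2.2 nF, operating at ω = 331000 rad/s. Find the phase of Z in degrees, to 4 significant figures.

X_L = ωL = 3376 Ω
X_C = 1/(ωC) = 1373 Ω
Parallel: admittances add. Y = 1/R + 1/(jωL) + jωC
Y = (0.001100 + j0.0004320) S
|Y| = 0.001182 S → |Z| = 1/|Y| = 846.1 Ω, ∠Z = −∠Y = -21.44°

-21.44°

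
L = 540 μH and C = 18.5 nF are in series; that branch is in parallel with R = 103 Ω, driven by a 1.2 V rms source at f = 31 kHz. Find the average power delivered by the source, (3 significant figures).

ω = 2πf = 194800 rad/s
X_L = ωL = 105 Ω
X_C = 1/(ωC) = 278 Ω
Branch 1: Z₁ = R = 103 Ω
Branch 2 (series LC): Z₂ = j(X_L − X_C) = −j172 Ω
Parallel: Z = Z₁Z₂/(Z₁+Z₂), |Z| = 88.4 Ω, ∠Z = -30.9°
I = V/|Z| = 13.6 mA
P = VI cos φ = 1.2 × 0.0136 × cos(-30.9°) = 14.0 mW

14.0 mW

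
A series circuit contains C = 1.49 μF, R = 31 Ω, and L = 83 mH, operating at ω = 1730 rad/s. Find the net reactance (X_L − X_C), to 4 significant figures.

X_L = ωL = 143.6 Ω
X_C = 1/(ωC) = 387.9 Ω
X = 143.6 − 387.9 = -244.4 Ω

-244.4 Ω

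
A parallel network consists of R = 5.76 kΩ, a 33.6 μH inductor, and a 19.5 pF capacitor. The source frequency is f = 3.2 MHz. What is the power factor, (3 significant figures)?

ω = 2πf = 2.011e+07 rad/s
X_L = ωL = 676 Ω
X_C = 1/(ωC) = 2550 Ω
Parallel: admittances add. Y = 1/R + 1/(jωL) + jωC
Y = (0.000174 − j0.00109) S
|Y| = 0.00110 S → |Z| = 1/|Y| = 908 Ω, ∠Z = −∠Y = 80.9°
cos φ = cos(80.9°) = 0.158

0.158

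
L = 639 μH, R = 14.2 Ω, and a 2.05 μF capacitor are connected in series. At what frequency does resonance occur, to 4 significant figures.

ω₀ = 1/√(LC) = 1/√(0.000639 × 2.05e-06) = 27630 rad/s
f₀ = ω₀/(2π) = 4.397 kHz

4.397 kHz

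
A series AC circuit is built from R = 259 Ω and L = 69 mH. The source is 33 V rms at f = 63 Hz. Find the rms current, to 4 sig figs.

126.7 mA

ω = 2πf = 395.8 rad/s
X_L = ωL = 27.31 Ω
Z = 259.0 + j27.31 Ω
|Z| = √(259.0² + 27.31²) = 260.4 Ω
I = V/|Z| = 33/260.4 = 126.7 mA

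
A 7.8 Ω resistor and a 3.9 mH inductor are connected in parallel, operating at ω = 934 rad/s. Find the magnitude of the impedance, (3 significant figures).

3.30 Ω

X_L = ωL = 3.64 Ω
Parallel: admittances add. Y = 1/R + 1/(jωL)
Y = (0.128 − j0.275) S
|Y| = 0.303 S → |Z| = 1/|Y| = 3.30 Ω, ∠Z = −∠Y = 65.0°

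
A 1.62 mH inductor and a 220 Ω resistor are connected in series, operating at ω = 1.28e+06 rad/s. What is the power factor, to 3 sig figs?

0.106

X_L = ωL = 2070 Ω
Z = 220 + j2070 Ω
|Z| = √(220² + 2070²) = 2090 Ω
∠Z = arctan(2070/220) = 83.9°
cos φ = cos(83.9°) = 0.106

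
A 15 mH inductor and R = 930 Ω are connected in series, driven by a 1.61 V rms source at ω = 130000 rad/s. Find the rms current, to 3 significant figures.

X_L = ωL = 1950 Ω
Z = 930 + j1950 Ω
|Z| = √(930² + 1950²) = 2160 Ω
I = V/|Z| = 1.61/2160 = 745 μA

745 μA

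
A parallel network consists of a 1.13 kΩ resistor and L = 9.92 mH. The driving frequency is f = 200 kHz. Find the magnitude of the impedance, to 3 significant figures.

1130 Ω

ω = 2πf = 1.257e+06 rad/s
X_L = ωL = 12500 Ω
Parallel: admittances add. Y = 1/R + 1/(jωL)
Y = (0.000885 − j8.02e-05) S
|Y| = 0.000889 S → |Z| = 1/|Y| = 1130 Ω, ∠Z = −∠Y = 5.18°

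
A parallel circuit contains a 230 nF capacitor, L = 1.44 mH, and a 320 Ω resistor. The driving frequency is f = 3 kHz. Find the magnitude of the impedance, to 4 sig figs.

30.62 Ω

ω = 2πf = 18850 rad/s
X_L = ωL = 27.14 Ω
X_C = 1/(ωC) = 230.7 Ω
Parallel: admittances add. Y = 1/R + 1/(jωL) + jωC
Y = (0.003125 − j0.03251) S
|Y| = 0.03266 S → |Z| = 1/|Y| = 30.62 Ω, ∠Z = −∠Y = 84.51°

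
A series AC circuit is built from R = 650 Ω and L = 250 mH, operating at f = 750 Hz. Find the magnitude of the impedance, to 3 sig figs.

ω = 2πf = 4712 rad/s
X_L = ωL = 1180 Ω
Z = 650 + j1180 Ω
|Z| = √(650² + 1180²) = 1350 Ω

1350 Ω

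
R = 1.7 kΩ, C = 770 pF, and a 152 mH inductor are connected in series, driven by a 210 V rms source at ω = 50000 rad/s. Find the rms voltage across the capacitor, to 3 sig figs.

296 V

X_L = ωL = 7600 Ω
X_C = 1/(ωC) = 26000 Ω
Net reactance X = X_L − X_C = -18400 Ω
Z = 1700 − j18400 Ω
|Z| = √(1700² + 18400²) = 18500 Ω
I = V/|Z| = 11.4 mA
V_C = I·|Z_C| = 0.0114 × 26000 = 296 V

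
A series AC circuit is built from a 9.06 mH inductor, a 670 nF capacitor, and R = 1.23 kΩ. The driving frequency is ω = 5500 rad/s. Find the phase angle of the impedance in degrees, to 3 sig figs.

-10.2°

X_L = ωL = 49.8 Ω
X_C = 1/(ωC) = 271 Ω
Net reactance X = X_L − X_C = -222 Ω
Z = 1230 − j222 Ω
|Z| = √(1230² + 222²) = 1250 Ω
∠Z = arctan(-222/1230) = -10.2°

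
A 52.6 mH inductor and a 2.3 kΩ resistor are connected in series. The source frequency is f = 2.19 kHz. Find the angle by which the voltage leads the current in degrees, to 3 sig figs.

17.5°

ω = 2πf = 13760 rad/s
X_L = ωL = 724 Ω
Z = 2300 + j724 Ω
|Z| = √(2300² + 724²) = 2410 Ω
∠Z = arctan(724/2300) = 17.5°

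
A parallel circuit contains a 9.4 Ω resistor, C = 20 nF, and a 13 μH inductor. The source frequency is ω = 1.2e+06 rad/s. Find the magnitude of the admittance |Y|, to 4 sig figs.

X_L = ωL = 15.60 Ω
X_C = 1/(ωC) = 41.67 Ω
Parallel: admittances add. Y = 1/R + 1/(jωL) + jωC
Y = (0.1064 − j0.04010) S
|Y| = 0.1137 S → |Z| = 1/|Y| = 8.796 Ω, ∠Z = −∠Y = 20.65°

113.7 mS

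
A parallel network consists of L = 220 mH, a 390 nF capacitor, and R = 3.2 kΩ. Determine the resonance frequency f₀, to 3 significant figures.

543 Hz

ω₀ = 1/√(LC) = 1/√(0.22 × 3.9e-07) = 3414 rad/s
f₀ = ω₀/(2π) = 543 Hz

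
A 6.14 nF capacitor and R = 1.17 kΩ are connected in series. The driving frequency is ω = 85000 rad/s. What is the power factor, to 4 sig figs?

0.5211

X_C = 1/(ωC) = 1916 Ω
Z = 1170 − j1916 Ω
|Z| = √(1170² + 1916²) = 2245 Ω
∠Z = arctan(-1916/1170) = -58.59°
cos φ = cos(-58.59°) = 0.5211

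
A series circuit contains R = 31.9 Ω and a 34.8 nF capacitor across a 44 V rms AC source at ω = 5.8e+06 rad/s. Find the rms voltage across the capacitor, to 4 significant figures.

X_C = 1/(ωC) = 4.954 Ω
Z = 31.90 − j4.954 Ω
|Z| = √(31.90² + 4.954²) = 32.28 Ω
I = V/|Z| = 1.363 A
V_C = I·|Z_C| = 1.363 × 4.954 = 6.753 V

6.753 V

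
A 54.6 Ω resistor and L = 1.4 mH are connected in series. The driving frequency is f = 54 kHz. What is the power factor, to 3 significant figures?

ω = 2πf = 339300 rad/s
X_L = ωL = 475 Ω
Z = 54.6 + j475 Ω
|Z| = √(54.6² + 475²) = 478 Ω
∠Z = arctan(475/54.6) = 83.4°
cos φ = cos(83.4°) = 0.114

0.114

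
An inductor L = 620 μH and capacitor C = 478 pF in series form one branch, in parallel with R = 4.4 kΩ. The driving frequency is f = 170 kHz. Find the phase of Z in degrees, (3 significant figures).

-73.6°

ω = 2πf = 1.068e+06 rad/s
X_L = ωL = 662 Ω
X_C = 1/(ωC) = 1960 Ω
Branch 1: Z₁ = R = 4400 Ω
Branch 2 (series LC): Z₂ = j(X_L − X_C) = −j1300 Ω
Parallel: Z = Z₁Z₂/(Z₁+Z₂), |Z| = 1240 Ω, ∠Z = -73.6°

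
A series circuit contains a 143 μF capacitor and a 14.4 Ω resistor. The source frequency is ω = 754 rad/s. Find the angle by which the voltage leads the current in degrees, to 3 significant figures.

X_C = 1/(ωC) = 9.27 Ω
Z = 14.4 − j9.27 Ω
|Z| = √(14.4² + 9.27²) = 17.1 Ω
∠Z = arctan(-9.27/14.4) = -32.8°

-32.8°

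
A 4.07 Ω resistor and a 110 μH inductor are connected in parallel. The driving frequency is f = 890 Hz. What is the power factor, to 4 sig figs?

ω = 2πf = 5592 rad/s
X_L = ωL = 0.6151 Ω
Parallel: admittances add. Y = 1/R + 1/(jωL)
Y = (0.2457 − j1.626) S
|Y| = 1.644 S → |Z| = 1/|Y| = 0.6082 Ω, ∠Z = −∠Y = 81.41°
cos φ = cos(81.41°) = 0.1494

0.1494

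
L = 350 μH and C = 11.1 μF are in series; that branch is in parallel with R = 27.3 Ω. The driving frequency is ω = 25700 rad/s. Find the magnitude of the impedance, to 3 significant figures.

5.38 Ω

X_L = ωL = 8.99 Ω
X_C = 1/(ωC) = 3.51 Ω
Branch 1: Z₁ = R = 27.3 Ω
Branch 2 (series LC): Z₂ = j(X_L − X_C) = j5.49 Ω
Parallel: Z = Z₁Z₂/(Z₁+Z₂), |Z| = 5.38 Ω, ∠Z = 78.6°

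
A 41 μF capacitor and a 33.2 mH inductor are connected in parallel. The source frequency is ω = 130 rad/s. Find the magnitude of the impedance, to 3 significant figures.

4.42 Ω

X_L = ωL = 4.32 Ω
X_C = 1/(ωC) = 188 Ω
Parallel: admittances add. Y = 1/(jωL) + jωC
Y = (0 − j0.226) S
|Y| = 0.226 S → |Z| = 1/|Y| = 4.42 Ω, ∠Z = −∠Y = 90.0°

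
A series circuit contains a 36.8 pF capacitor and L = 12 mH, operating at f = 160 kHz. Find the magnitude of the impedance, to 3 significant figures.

ω = 2πf = 1.005e+06 rad/s
X_L = ωL = 12100 Ω
X_C = 1/(ωC) = 27000 Ω
Net reactance X = X_L − X_C = -15000 Ω
Z = − j15000 Ω
|Z| = √(0² + 15000²) = 15000 Ω

15000 Ω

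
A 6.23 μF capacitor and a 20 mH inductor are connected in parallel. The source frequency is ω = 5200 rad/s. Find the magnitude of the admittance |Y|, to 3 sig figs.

22.8 mS

X_L = ωL = 104 Ω
X_C = 1/(ωC) = 30.9 Ω
Parallel: admittances add. Y = 1/(jωL) + jωC
Y = (0 + j0.0228) S
|Y| = 0.0228 S → |Z| = 1/|Y| = 43.9 Ω, ∠Z = −∠Y = -90.0°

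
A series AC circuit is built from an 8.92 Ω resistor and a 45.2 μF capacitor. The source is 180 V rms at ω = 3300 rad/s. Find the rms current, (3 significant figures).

16.1 A

X_C = 1/(ωC) = 6.70 Ω
Z = 8.92 − j6.70 Ω
|Z| = √(8.92² + 6.70²) = 11.2 Ω
I = V/|Z| = 180/11.2 = 16.1 A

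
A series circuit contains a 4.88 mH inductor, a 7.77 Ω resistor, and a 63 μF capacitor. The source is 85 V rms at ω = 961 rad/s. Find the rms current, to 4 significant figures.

X_L = ωL = 4.690 Ω
X_C = 1/(ωC) = 16.52 Ω
Net reactance X = X_L − X_C = -11.83 Ω
Z = 7.770 − j11.83 Ω
|Z| = √(7.770² + 11.83²) = 14.15 Ω
I = V/|Z| = 85/14.15 = 6.006 A

6.006 A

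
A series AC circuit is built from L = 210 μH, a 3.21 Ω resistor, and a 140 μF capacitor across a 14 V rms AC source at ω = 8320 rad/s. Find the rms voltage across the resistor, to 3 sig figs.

X_L = ωL = 1.75 Ω
X_C = 1/(ωC) = 0.859 Ω
Net reactance X = X_L − X_C = 0.889 Ω
Z = 3.21 + j0.889 Ω
|Z| = √(3.21² + 0.889²) = 3.33 Ω
I = V/|Z| = 4.20 A
V_R = I·|Z_R| = 4.20 × 3.21 = 13.5 V

13.5 V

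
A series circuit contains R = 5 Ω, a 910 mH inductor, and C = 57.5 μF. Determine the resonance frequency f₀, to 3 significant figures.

ω₀ = 1/√(LC) = 1/√(0.91 × 5.75e-05) = 138.2 rad/s
f₀ = ω₀/(2π) = 22.0 Hz

22.0 Hz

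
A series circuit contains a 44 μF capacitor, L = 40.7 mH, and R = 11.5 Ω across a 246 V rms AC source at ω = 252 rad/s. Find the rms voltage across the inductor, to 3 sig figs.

X_L = ωL = 10.3 Ω
X_C = 1/(ωC) = 90.2 Ω
Net reactance X = X_L − X_C = -79.9 Ω
Z = 11.5 − j79.9 Ω
|Z| = √(11.5² + 79.9²) = 80.8 Ω
I = V/|Z| = 3.05 A
V_L = I·|Z_L| = 3.05 × 10.3 = 31.2 V

31.2 V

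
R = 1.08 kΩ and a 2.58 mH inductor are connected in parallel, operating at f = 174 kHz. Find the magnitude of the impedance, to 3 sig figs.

ω = 2πf = 1.093e+06 rad/s
X_L = ωL = 2820 Ω
Parallel: admittances add. Y = 1/R + 1/(jωL)
Y = (0.000926 − j0.000355) S
|Y| = 0.000991 S → |Z| = 1/|Y| = 1010 Ω, ∠Z = −∠Y = 21.0°

1010 Ω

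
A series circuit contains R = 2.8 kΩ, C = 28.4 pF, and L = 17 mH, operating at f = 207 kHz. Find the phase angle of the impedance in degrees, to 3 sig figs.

-60.6°

ω = 2πf = 1.301e+06 rad/s
X_L = ωL = 22100 Ω
X_C = 1/(ωC) = 27100 Ω
Net reactance X = X_L − X_C = -4960 Ω
Z = 2800 − j4960 Ω
|Z| = √(2800² + 4960²) = 5700 Ω
∠Z = arctan(-4960/2800) = -60.6°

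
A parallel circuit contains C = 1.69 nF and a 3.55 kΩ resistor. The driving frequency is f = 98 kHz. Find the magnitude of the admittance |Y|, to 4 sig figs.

1.078 mS

ω = 2πf = 615800 rad/s
X_C = 1/(ωC) = 961.0 Ω
Parallel: admittances add. Y = 1/R + jωC
Y = (0.0002817 + j0.001041) S
|Y| = 0.001078 S → |Z| = 1/|Y| = 927.6 Ω, ∠Z = −∠Y = -74.85°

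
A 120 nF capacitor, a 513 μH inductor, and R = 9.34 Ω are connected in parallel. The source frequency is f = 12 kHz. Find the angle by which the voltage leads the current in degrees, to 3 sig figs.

8.92°

ω = 2πf = 75400 rad/s
X_L = ωL = 38.7 Ω
X_C = 1/(ωC) = 111 Ω
Parallel: admittances add. Y = 1/R + 1/(jωL) + jωC
Y = (0.107 − j0.0168) S
|Y| = 0.108 S → |Z| = 1/|Y| = 9.23 Ω, ∠Z = −∠Y = 8.92°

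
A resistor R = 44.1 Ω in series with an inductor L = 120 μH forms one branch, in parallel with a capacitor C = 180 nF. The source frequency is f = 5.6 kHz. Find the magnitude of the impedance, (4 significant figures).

ω = 2πf = 35190 rad/s
X_L = ωL = 4.222 Ω
X_C = 1/(ωC) = 157.9 Ω
Branch 1 (R+jX_L): Z₁ = 44.10 + j4.222 Ω, |Z₁| = 44.30 Ω
Branch 2 (−jX_C): Z₂ = −j157.9 Ω
Parallel: Z = Z₁Z₂/(Z₁+Z₂), |Z| = 43.75 Ω, ∠Z = -10.54°

43.75 Ω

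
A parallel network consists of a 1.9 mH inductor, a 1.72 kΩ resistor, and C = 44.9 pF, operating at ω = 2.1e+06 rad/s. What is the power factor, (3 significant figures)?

X_L = ωL = 3990 Ω
X_C = 1/(ωC) = 10600 Ω
Parallel: admittances add. Y = 1/R + 1/(jωL) + jωC
Y = (0.000581 − j0.000156) S
|Y| = 0.000602 S → |Z| = 1/|Y| = 1660 Ω, ∠Z = −∠Y = 15.1°
cos φ = cos(15.1°) = 0.966

0.966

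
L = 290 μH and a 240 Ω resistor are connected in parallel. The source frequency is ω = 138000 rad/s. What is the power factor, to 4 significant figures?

0.1645

X_L = ωL = 40.02 Ω
Parallel: admittances add. Y = 1/R + 1/(jωL)
Y = (0.004167 − j0.02499) S
|Y| = 0.02533 S → |Z| = 1/|Y| = 39.47 Ω, ∠Z = −∠Y = 80.53°
cos φ = cos(80.53°) = 0.1645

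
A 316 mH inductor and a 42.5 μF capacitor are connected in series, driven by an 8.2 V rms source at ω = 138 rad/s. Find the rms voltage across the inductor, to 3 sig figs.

X_L = ωL = 43.6 Ω
X_C = 1/(ωC) = 171 Ω
Net reactance X = X_L − X_C = -127 Ω
Z = − j127 Ω
|Z| = √(0² + 127²) = 127 Ω
I = V/|Z| = 64.6 mA
V_L = I·|Z_L| = 0.0646 × 43.6 = 2.82 V

2.82 V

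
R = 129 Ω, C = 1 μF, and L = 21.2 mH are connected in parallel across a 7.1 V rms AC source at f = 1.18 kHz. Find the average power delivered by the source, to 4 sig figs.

ω = 2πf = 7414 rad/s
X_L = ωL = 157.2 Ω
X_C = 1/(ωC) = 134.9 Ω
Parallel: admittances add. Y = 1/R + 1/(jωL) + jωC
Y = (0.007752 + j0.001052) S
|Y| = 0.007823 S → |Z| = 1/|Y| = 127.8 Ω, ∠Z = −∠Y = -7.729°
I = V/|Z| = 55.54 mA
P = VI cos φ = 7.1 × 0.05554 × cos(-7.729°) = 390.8 mW

390.8 mW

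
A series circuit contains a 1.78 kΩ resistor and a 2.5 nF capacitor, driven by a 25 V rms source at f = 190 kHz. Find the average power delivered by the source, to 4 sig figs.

ω = 2πf = 1.194e+06 rad/s
X_C = 1/(ωC) = 335.1 Ω
Z = 1780 − j335.1 Ω
|Z| = √(1780² + 335.1²) = 1811 Ω
∠Z = arctan(-335.1/1780) = -10.66°
I = V/|Z| = 13.80 mA
P = VI cos φ = 25 × 0.01380 × cos(-10.66°) = 339.1 mW

339.1 mW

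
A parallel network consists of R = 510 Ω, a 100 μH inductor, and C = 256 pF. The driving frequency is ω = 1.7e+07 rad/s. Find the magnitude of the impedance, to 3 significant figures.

236 Ω

X_L = ωL = 1700 Ω
X_C = 1/(ωC) = 230 Ω
Parallel: admittances add. Y = 1/R + 1/(jωL) + jωC
Y = (0.00196 + j0.00376) S
|Y| = 0.00424 S → |Z| = 1/|Y| = 236 Ω, ∠Z = −∠Y = -62.5°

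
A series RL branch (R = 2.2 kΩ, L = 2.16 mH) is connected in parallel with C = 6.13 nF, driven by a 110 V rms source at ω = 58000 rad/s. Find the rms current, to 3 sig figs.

X_L = ωL = 125 Ω
X_C = 1/(ωC) = 2810 Ω
Branch 1 (R+jX_L): Z₁ = 2200 + j125 Ω, |Z₁| = 2200 Ω
Branch 2 (−jX_C): Z₂ = −j2810 Ω
Parallel: Z = Z₁Z₂/(Z₁+Z₂), |Z| = 1780 Ω, ∠Z = -36.0°
I = V/|Z| = 110/1780 = 61.6 mA

61.6 mA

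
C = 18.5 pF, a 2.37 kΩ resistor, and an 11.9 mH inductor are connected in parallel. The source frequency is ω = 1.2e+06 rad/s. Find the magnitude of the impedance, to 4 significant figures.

X_L = ωL = 14280 Ω
X_C = 1/(ωC) = 45050 Ω
Parallel: admittances add. Y = 1/R + 1/(jωL) + jωC
Y = (0.0004219 − j4.783e-05) S
|Y| = 0.0004246 S → |Z| = 1/|Y| = 2355 Ω, ∠Z = −∠Y = 6.467°

2355 Ω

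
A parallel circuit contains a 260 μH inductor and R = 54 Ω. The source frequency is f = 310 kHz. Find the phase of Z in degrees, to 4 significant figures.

ω = 2πf = 1.948e+06 rad/s
X_L = ωL = 506.4 Ω
Parallel: admittances add. Y = 1/R + 1/(jωL)
Y = (0.01852 − j0.001975) S
|Y| = 0.01862 S → |Z| = 1/|Y| = 53.70 Ω, ∠Z = −∠Y = 6.086°

6.086°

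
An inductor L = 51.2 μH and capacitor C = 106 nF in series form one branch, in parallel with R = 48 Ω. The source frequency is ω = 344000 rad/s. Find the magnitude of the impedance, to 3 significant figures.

9.61 Ω

X_L = ωL = 17.6 Ω
X_C = 1/(ωC) = 27.4 Ω
Branch 1: Z₁ = R = 48.0 Ω
Branch 2 (series LC): Z₂ = j(X_L − X_C) = −j9.81 Ω
Parallel: Z = Z₁Z₂/(Z₁+Z₂), |Z| = 9.61 Ω, ∠Z = -78.4°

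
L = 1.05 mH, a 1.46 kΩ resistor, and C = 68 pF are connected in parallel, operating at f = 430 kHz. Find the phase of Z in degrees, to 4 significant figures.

13.84°

ω = 2πf = 2.702e+06 rad/s
X_L = ωL = 2837 Ω
X_C = 1/(ωC) = 5443 Ω
Parallel: admittances add. Y = 1/R + 1/(jωL) + jωC
Y = (0.0006849 − j0.0001688) S
|Y| = 0.0007054 S → |Z| = 1/|Y| = 1418 Ω, ∠Z = −∠Y = 13.84°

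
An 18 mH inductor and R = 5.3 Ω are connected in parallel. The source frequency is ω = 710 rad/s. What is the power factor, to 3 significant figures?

X_L = ωL = 12.8 Ω
Parallel: admittances add. Y = 1/R + 1/(jωL)
Y = (0.189 − j0.0782) S
|Y| = 0.204 S → |Z| = 1/|Y| = 4.90 Ω, ∠Z = −∠Y = 22.5°
cos φ = cos(22.5°) = 0.924

0.924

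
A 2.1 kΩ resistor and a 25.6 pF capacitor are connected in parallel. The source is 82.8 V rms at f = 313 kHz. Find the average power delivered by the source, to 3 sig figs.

3.26 W

ω = 2πf = 1.967e+06 rad/s
X_C = 1/(ωC) = 19900 Ω
Parallel: admittances add. Y = 1/R + jωC
Y = (0.000476 + j5.03e-05) S
|Y| = 0.000479 S → |Z| = 1/|Y| = 2090 Ω, ∠Z = −∠Y = -6.04°
I = V/|Z| = 39.6 mA
P = VI cos φ = 82.8 × 0.0396 × cos(-6.04°) = 3.26 W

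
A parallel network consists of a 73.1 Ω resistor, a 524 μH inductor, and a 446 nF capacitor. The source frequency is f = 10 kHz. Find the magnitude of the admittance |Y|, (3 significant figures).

13.9 mS

ω = 2πf = 62830 rad/s
X_L = ωL = 32.9 Ω
X_C = 1/(ωC) = 35.7 Ω
Parallel: admittances add. Y = 1/R + 1/(jωL) + jωC
Y = (0.0137 − j0.00235) S
|Y| = 0.0139 S → |Z| = 1/|Y| = 72.0 Ω, ∠Z = −∠Y = 9.75°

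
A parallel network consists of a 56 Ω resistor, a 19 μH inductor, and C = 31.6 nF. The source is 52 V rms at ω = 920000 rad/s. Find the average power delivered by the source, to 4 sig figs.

X_L = ωL = 17.48 Ω
X_C = 1/(ωC) = 34.40 Ω
Parallel: admittances add. Y = 1/R + 1/(jωL) + jωC
Y = (0.01786 − j0.02814) S
|Y| = 0.03332 S → |Z| = 1/|Y| = 30.01 Ω, ∠Z = −∠Y = 57.60°
I = V/|Z| = 1.733 A
P = VI cos φ = 52 × 1.733 × cos(57.60°) = 48.29 W

48.29 W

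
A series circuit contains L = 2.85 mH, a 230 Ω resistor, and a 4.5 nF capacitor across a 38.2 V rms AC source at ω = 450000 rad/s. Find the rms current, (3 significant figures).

46.5 mA

X_L = ωL = 1280 Ω
X_C = 1/(ωC) = 494 Ω
Net reactance X = X_L − X_C = 789 Ω
Z = 230 + j789 Ω
|Z| = √(230² + 789²) = 822 Ω
I = V/|Z| = 38.2/822 = 46.5 mA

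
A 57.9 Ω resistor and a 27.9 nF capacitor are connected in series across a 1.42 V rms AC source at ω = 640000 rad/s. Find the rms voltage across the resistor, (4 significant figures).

1.021 V

X_C = 1/(ωC) = 56.00 Ω
Z = 57.90 − j56.00 Ω
|Z| = √(57.90² + 56.00²) = 80.55 Ω
I = V/|Z| = 17.63 mA
V_R = I·|Z_R| = 0.01763 × 57.90 = 1.021 V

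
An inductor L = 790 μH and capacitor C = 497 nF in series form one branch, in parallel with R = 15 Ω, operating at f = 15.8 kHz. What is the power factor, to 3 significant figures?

0.968

ω = 2πf = 99270 rad/s
X_L = ωL = 78.4 Ω
X_C = 1/(ωC) = 20.3 Ω
Branch 1: Z₁ = R = 15.0 Ω
Branch 2 (series LC): Z₂ = j(X_L − X_C) = j58.2 Ω
Parallel: Z = Z₁Z₂/(Z₁+Z₂), |Z| = 14.5 Ω, ∠Z = 14.5°
cos φ = cos(14.5°) = 0.968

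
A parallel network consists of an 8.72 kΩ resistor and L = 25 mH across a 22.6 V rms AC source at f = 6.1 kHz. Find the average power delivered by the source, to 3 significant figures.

58.6 mW

ω = 2πf = 38330 rad/s
X_L = ωL = 958 Ω
Parallel: admittances add. Y = 1/R + 1/(jωL)
Y = (0.000115 − j0.00104) S
|Y| = 0.00105 S → |Z| = 1/|Y| = 952 Ω, ∠Z = −∠Y = 83.7°
I = V/|Z| = 23.7 mA
P = VI cos φ = 22.6 × 0.0237 × cos(83.7°) = 58.6 mW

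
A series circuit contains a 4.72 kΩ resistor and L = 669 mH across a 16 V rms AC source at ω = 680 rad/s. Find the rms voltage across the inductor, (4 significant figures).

X_L = ωL = 454.9 Ω
Z = 4720 + j454.9 Ω
|Z| = √(4720² + 454.9²) = 4742 Ω
I = V/|Z| = 3.374 mA
V_L = I·|Z_L| = 0.003374 × 454.9 = 1.535 V

1.535 V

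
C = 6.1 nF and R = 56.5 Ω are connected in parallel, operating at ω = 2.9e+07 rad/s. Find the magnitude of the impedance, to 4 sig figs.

5.625 Ω

X_C = 1/(ωC) = 5.653 Ω
Parallel: admittances add. Y = 1/R + jωC
Y = (0.01770 + j0.1769) S
|Y| = 0.1778 S → |Z| = 1/|Y| = 5.625 Ω, ∠Z = −∠Y = -84.29°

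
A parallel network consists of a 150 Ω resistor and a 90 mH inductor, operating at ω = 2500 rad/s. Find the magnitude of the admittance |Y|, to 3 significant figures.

X_L = ωL = 225 Ω
Parallel: admittances add. Y = 1/R + 1/(jωL)
Y = (0.00667 − j0.00444) S
|Y| = 0.00801 S → |Z| = 1/|Y| = 125 Ω, ∠Z = −∠Y = 33.7°

8.01 mS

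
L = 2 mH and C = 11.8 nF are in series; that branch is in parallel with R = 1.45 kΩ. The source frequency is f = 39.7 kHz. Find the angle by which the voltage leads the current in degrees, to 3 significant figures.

ω = 2πf = 249400 rad/s
X_L = ωL = 499 Ω
X_C = 1/(ωC) = 340 Ω
Branch 1: Z₁ = R = 1450 Ω
Branch 2 (series LC): Z₂ = j(X_L − X_C) = j159 Ω
Parallel: Z = Z₁Z₂/(Z₁+Z₂), |Z| = 158 Ω, ∠Z = 83.7°

83.7°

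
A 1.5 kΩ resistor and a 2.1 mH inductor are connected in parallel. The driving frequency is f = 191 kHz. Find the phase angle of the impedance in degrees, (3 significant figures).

ω = 2πf = 1.2e+06 rad/s
X_L = ωL = 2520 Ω
Parallel: admittances add. Y = 1/R + 1/(jωL)
Y = (0.000667 − j0.000397) S
|Y| = 0.000776 S → |Z| = 1/|Y| = 1290 Ω, ∠Z = −∠Y = 30.8°

30.8°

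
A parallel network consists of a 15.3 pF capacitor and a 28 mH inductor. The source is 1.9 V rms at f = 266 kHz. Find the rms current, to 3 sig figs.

ω = 2πf = 1.671e+06 rad/s
X_L = ωL = 46800 Ω
X_C = 1/(ωC) = 39100 Ω
Parallel: admittances add. Y = 1/(jωL) + jωC
Y = (0 + j4.2e-06) S
|Y| = 4.2e-06 S → |Z| = 1/|Y| = 238000 Ω, ∠Z = −∠Y = -90.0°
I = V/|Z| = 1.9/238000 = 7.98 μA

7.98 μA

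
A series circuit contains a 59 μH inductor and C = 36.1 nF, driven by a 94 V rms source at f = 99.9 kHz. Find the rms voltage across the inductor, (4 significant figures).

ω = 2πf = 627700 rad/s
X_L = ωL = 37.03 Ω
X_C = 1/(ωC) = 44.13 Ω
Net reactance X = X_L − X_C = -7.098 Ω
Z = − j7.098 Ω
|Z| = √(0² + 7.098²) = 7.098 Ω
I = V/|Z| = 13.24 A
V_L = I·|Z_L| = 13.24 × 37.03 = 490.5 V

490.5 V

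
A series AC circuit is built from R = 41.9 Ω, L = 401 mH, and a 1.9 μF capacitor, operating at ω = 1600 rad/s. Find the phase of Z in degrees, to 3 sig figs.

82.4°

X_L = ωL = 642 Ω
X_C = 1/(ωC) = 329 Ω
Net reactance X = X_L − X_C = 313 Ω
Z = 41.9 + j313 Ω
|Z| = √(41.9² + 313²) = 315 Ω
∠Z = arctan(313/41.9) = 82.4°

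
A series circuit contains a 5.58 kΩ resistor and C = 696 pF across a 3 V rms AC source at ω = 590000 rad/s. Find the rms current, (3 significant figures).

493 μA

X_C = 1/(ωC) = 2440 Ω
Z = 5580 − j2440 Ω
|Z| = √(5580² + 2440²) = 6090 Ω
I = V/|Z| = 3/6090 = 493 μA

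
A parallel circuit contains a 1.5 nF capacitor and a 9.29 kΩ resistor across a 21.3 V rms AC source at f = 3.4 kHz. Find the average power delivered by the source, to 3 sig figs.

ω = 2πf = 21360 rad/s
X_C = 1/(ωC) = 31200 Ω
Parallel: admittances add. Y = 1/R + jωC
Y = (0.000108 + j3.2e-05) S
|Y| = 0.000112 S → |Z| = 1/|Y| = 8900 Ω, ∠Z = −∠Y = -16.6°
I = V/|Z| = 2.39 mA
P = VI cos φ = 21.3 × 0.00239 × cos(-16.6°) = 48.8 mW

48.8 mW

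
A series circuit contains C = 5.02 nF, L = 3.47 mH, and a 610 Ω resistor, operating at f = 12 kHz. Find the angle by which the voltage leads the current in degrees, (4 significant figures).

ω = 2πf = 75400 rad/s
X_L = ωL = 261.6 Ω
X_C = 1/(ωC) = 2642 Ω
Net reactance X = X_L − X_C = -2380 Ω
Z = 610.0 − j2380 Ω
|Z| = √(610.0² + 2380²) = 2457 Ω
∠Z = arctan(-2380/610.0) = -75.63°

-75.63°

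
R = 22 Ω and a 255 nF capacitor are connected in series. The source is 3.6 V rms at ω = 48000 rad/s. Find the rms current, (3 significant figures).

X_C = 1/(ωC) = 81.7 Ω
Z = 22.0 − j81.7 Ω
|Z| = √(22.0² + 81.7²) = 84.6 Ω
I = V/|Z| = 3.6/84.6 = 42.5 mA

42.5 mA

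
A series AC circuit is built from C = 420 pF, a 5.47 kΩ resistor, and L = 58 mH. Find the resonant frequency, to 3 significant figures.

ω₀ = 1/√(LC) = 1/√(0.058 × 4.2e-10) = 202600 rad/s
f₀ = ω₀/(2π) = 32.2 kHz

32.2 kHz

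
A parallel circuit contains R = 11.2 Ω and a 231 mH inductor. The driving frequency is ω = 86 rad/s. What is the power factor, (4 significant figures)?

0.8711

X_L = ωL = 19.87 Ω
Parallel: admittances add. Y = 1/R + 1/(jωL)
Y = (0.08929 − j0.05034) S
|Y| = 0.1025 S → |Z| = 1/|Y| = 9.756 Ω, ∠Z = −∠Y = 29.41°
cos φ = cos(29.41°) = 0.8711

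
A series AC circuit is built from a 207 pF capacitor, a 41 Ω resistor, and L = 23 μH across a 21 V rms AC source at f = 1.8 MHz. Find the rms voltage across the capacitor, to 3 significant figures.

52.2 V

ω = 2πf = 1.131e+07 rad/s
X_L = ωL = 260 Ω
X_C = 1/(ωC) = 427 Ω
Net reactance X = X_L − X_C = -167 Ω
Z = 41.0 − j167 Ω
|Z| = √(41.0² + 167²) = 172 Ω
I = V/|Z| = 122 mA
V_C = I·|Z_C| = 0.122 × 427 = 52.2 V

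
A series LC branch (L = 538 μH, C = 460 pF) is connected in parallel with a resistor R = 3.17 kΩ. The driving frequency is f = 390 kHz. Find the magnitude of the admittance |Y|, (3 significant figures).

ω = 2πf = 2.45e+06 rad/s
X_L = ωL = 1320 Ω
X_C = 1/(ωC) = 887 Ω
Branch 1: Z₁ = R = 3170 Ω
Branch 2 (series LC): Z₂ = j(X_L − X_C) = j431 Ω
Parallel: Z = Z₁Z₂/(Z₁+Z₂), |Z| = 427 Ω, ∠Z = 82.3°
|Y| = 1/|Z| = 2.34 mS

2.34 mS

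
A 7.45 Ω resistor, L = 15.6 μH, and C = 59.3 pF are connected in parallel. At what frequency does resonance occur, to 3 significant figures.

ω₀ = 1/√(LC) = 1/√(1.56e-05 × 5.93e-11) = 3.288e+07 rad/s
f₀ = ω₀/(2π) = 5.23 MHz

5.23 MHz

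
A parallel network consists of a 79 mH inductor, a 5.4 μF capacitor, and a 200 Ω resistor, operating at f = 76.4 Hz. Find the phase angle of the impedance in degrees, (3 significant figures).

78.1°

ω = 2πf = 480.0 rad/s
X_L = ωL = 37.9 Ω
X_C = 1/(ωC) = 386 Ω
Parallel: admittances add. Y = 1/R + 1/(jωL) + jωC
Y = (0.00500 − j0.0238) S
|Y| = 0.0243 S → |Z| = 1/|Y| = 41.2 Ω, ∠Z = −∠Y = 78.1°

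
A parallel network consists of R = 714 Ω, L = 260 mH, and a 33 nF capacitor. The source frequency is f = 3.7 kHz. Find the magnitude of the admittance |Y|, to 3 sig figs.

ω = 2πf = 23250 rad/s
X_L = ωL = 6040 Ω
X_C = 1/(ωC) = 1300 Ω
Parallel: admittances add. Y = 1/R + 1/(jωL) + jωC
Y = (0.00140 + j0.000602) S
|Y| = 0.00152 S → |Z| = 1/|Y| = 656 Ω, ∠Z = −∠Y = -23.3°

1.52 mS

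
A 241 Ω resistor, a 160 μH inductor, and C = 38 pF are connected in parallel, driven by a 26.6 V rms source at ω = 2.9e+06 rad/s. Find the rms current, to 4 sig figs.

X_L = ωL = 464.0 Ω
X_C = 1/(ωC) = 9074 Ω
Parallel: admittances add. Y = 1/R + 1/(jωL) + jωC
Y = (0.004149 − j0.002045) S
|Y| = 0.004626 S → |Z| = 1/|Y| = 216.2 Ω, ∠Z = −∠Y = 26.24°
I = V/|Z| = 26.6/216.2 = 123.0 mA

123.0 mA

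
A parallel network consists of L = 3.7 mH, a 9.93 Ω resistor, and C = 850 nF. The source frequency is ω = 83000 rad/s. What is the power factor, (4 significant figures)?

0.8315

X_L = ωL = 307.1 Ω
X_C = 1/(ωC) = 14.17 Ω
Parallel: admittances add. Y = 1/R + 1/(jωL) + jωC
Y = (0.1007 + j0.06729) S
|Y| = 0.1211 S → |Z| = 1/|Y| = 8.256 Ω, ∠Z = −∠Y = -33.75°
cos φ = cos(-33.75°) = 0.8315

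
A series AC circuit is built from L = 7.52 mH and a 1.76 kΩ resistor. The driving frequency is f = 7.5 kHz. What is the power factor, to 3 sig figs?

0.980

ω = 2πf = 47120 rad/s
X_L = ωL = 354 Ω
Z = 1760 + j354 Ω
|Z| = √(1760² + 354²) = 1800 Ω
∠Z = arctan(354/1760) = 11.4°
cos φ = cos(11.4°) = 0.980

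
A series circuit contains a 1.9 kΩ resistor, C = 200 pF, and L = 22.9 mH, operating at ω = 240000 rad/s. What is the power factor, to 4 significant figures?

X_L = ωL = 5496 Ω
X_C = 1/(ωC) = 20830 Ω
Net reactance X = X_L − X_C = -15340 Ω
Z = 1900 − j15340 Ω
|Z| = √(1900² + 15340²) = 15450 Ω
∠Z = arctan(-15340/1900) = -82.94°
cos φ = cos(-82.94°) = 0.1229

0.1229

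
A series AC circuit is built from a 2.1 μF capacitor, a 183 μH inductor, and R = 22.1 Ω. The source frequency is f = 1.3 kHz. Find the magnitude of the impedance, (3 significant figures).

ω = 2πf = 8168 rad/s
X_L = ωL = 1.49 Ω
X_C = 1/(ωC) = 58.3 Ω
Net reactance X = X_L − X_C = -56.8 Ω
Z = 22.1 − j56.8 Ω
|Z| = √(22.1² + 56.8²) = 61.0 Ω

61.0 Ω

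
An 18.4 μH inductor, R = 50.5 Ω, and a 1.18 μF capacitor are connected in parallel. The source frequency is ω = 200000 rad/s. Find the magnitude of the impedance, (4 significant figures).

X_L = ωL = 3.680 Ω
X_C = 1/(ωC) = 4.237 Ω
Parallel: admittances add. Y = 1/R + 1/(jωL) + jωC
Y = (0.01980 − j0.03574) S
|Y| = 0.04086 S → |Z| = 1/|Y| = 24.47 Ω, ∠Z = −∠Y = 61.01°

24.47 Ω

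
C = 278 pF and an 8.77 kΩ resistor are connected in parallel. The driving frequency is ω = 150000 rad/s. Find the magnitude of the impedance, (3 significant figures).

8240 Ω

X_C = 1/(ωC) = 24000 Ω
Parallel: admittances add. Y = 1/R + jωC
Y = (0.000114 + j4.17e-05) S
|Y| = 0.000121 S → |Z| = 1/|Y| = 8240 Ω, ∠Z = −∠Y = -20.1°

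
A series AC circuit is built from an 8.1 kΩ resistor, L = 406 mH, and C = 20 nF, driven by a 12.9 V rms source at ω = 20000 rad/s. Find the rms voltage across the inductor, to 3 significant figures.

X_L = ωL = 8120 Ω
X_C = 1/(ωC) = 2500 Ω
Net reactance X = X_L − X_C = 5620 Ω
Z = 8100 + j5620 Ω
|Z| = √(8100² + 5620²) = 9860 Ω
I = V/|Z| = 1.31 mA
V_L = I·|Z_L| = 0.00131 × 8120 = 10.6 V

10.6 V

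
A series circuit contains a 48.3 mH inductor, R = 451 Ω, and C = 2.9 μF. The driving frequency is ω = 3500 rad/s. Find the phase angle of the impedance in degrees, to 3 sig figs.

X_L = ωL = 169 Ω
X_C = 1/(ωC) = 98.5 Ω
Net reactance X = X_L − X_C = 70.5 Ω
Z = 451 + j70.5 Ω
|Z| = √(451² + 70.5²) = 456 Ω
∠Z = arctan(70.5/451) = 8.89°

8.89°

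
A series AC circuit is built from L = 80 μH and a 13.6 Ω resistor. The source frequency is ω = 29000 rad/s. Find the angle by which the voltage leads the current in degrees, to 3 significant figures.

X_L = ωL = 2.32 Ω
Z = 13.6 + j2.32 Ω
|Z| = √(13.6² + 2.32²) = 13.8 Ω
∠Z = arctan(2.32/13.6) = 9.68°

9.68°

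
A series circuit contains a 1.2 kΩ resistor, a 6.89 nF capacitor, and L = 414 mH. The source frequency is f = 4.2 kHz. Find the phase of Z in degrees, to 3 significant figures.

ω = 2πf = 26390 rad/s
X_L = ωL = 10900 Ω
X_C = 1/(ωC) = 5500 Ω
Net reactance X = X_L − X_C = 5430 Ω
Z = 1200 + j5430 Ω
|Z| = √(1200² + 5430²) = 5560 Ω
∠Z = arctan(5430/1200) = 77.5°

77.5°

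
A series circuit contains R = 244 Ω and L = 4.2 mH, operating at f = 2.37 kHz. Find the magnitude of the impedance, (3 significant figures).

ω = 2πf = 14890 rad/s
X_L = ωL = 62.5 Ω
Z = 244 + j62.5 Ω
|Z| = √(244² + 62.5²) = 252 Ω

252 Ω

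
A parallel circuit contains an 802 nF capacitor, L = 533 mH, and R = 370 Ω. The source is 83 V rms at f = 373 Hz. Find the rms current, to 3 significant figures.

242 mA

ω = 2πf = 2344 rad/s
X_L = ωL = 1250 Ω
X_C = 1/(ωC) = 532 Ω
Parallel: admittances add. Y = 1/R + 1/(jωL) + jωC
Y = (0.00270 + j0.00108) S
|Y| = 0.00291 S → |Z| = 1/|Y| = 344 Ω, ∠Z = −∠Y = -21.8°
I = V/|Z| = 83/344 = 242 mA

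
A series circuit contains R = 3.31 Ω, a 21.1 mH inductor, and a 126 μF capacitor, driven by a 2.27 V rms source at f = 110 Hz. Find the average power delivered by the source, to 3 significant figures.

829 mW

ω = 2πf = 691.2 rad/s
X_L = ωL = 14.6 Ω
X_C = 1/(ωC) = 11.5 Ω
Net reactance X = X_L − X_C = 3.10 Ω
Z = 3.31 + j3.10 Ω
|Z| = √(3.31² + 3.10²) = 4.54 Ω
∠Z = arctan(3.10/3.31) = 43.1°
I = V/|Z| = 501 mA
P = VI cos φ = 2.27 × 0.501 × cos(43.1°) = 829 mW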